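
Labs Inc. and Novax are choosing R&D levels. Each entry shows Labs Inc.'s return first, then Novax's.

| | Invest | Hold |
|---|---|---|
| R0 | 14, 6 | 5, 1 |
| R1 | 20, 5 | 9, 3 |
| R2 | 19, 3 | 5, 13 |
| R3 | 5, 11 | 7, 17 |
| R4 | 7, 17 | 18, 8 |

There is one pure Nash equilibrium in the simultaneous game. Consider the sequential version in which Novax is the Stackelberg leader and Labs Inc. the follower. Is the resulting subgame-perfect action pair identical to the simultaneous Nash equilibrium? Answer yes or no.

Solve by backward induction (Novax leads).
- Invest: BR = R1, leader payoff 5.
- Hold: BR = R4, leader payoff 8.
Novax's induced payoffs are 5, 8, so Novax commits to Hold. Subgame-perfect outcome: (R4, Hold) with payoffs (18, 8).
For the simultaneous game, intersect best replies.
Labs Inc.'s best replies: Invest→R1; Hold→R4.
Novax's best replies: R0→Invest; R1→Invest; R2→Hold; R3→Hold; R4→Invest.
Only (R1, Invest) has each player best-responding; Nash payoffs (20, 5).
Sequential outcome (R4, Hold) differs from the Nash profile (R1, Invest).

no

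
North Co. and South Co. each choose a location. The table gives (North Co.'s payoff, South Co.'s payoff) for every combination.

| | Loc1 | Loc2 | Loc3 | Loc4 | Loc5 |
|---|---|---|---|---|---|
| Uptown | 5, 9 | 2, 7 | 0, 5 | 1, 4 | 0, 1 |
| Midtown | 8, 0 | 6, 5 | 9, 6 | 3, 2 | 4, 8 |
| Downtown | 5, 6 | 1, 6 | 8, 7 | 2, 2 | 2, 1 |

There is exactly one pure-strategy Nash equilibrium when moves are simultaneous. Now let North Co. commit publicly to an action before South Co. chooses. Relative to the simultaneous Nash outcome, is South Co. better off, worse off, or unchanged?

worse off

South Co. best-responds to each possible North Co. move:
- Uptown: BR = Loc1, leader payoff 5.
- Midtown: BR = Loc5, leader payoff 4.
- Downtown: BR = Loc3, leader payoff 8.
Among 5, 4, 8, the best is 8 at Downtown. Subgame-perfect outcome: (Downtown, Loc3) with payoffs (8, 7).
Under simultaneous play:
North Co.'s best replies: Loc1→Midtown; Loc2→Midtown; Loc3→Midtown; Loc4→Midtown; Loc5→Midtown.
South Co.'s best replies: Uptown→Loc1; Midtown→Loc5; Downtown→Loc3.
The unique mutual best reply is (Midtown, Loc5), giving (4, 8).
South Co. earns 7 sequentially versus 8 at the Nash outcome: worse off.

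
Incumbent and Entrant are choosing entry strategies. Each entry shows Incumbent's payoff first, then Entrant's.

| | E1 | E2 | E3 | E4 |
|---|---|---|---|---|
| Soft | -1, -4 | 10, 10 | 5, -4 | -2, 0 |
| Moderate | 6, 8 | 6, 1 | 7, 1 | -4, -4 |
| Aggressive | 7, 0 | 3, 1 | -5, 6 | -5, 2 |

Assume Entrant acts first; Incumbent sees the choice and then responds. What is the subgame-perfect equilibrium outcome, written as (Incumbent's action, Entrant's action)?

Work backward from Incumbent's decision.
- E1: BR = Aggressive, leader payoff 0.
- E2: BR = Soft, leader payoff 10.
- E3: BR = Moderate, leader payoff 1.
- E4: BR = Soft, leader payoff 0.
Among 0, 10, 1, 0, the best is 10 at E2. Subgame-perfect outcome: (Soft, E2) with payoffs (10, 10).

(Soft, E2)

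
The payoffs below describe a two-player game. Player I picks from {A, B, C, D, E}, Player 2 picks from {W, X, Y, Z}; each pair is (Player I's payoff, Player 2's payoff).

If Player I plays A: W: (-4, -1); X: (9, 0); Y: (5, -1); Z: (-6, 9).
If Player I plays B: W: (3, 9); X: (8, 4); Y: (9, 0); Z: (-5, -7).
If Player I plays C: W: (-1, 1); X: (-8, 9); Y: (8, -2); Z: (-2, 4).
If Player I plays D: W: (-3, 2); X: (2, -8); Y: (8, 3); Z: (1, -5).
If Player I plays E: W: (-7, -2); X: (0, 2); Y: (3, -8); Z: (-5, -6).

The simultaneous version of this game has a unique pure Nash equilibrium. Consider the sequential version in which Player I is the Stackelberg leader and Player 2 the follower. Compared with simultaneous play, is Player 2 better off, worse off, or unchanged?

Backward induction with Player I moving first.
- A: BR = Z, leader payoff -6.
- B: BR = W, leader payoff 3.
- C: BR = X, leader payoff -8.
- D: BR = Y, leader payoff 8.
- E: BR = X, leader payoff 0.
Player I's induced payoffs are -6, 3, -8, 8, 0, so Player I commits to D. Subgame-perfect outcome: (D, Y) with payoffs (8, 3).
Now find the simultaneous Nash equilibrium.
Player I's best replies: W→B; X→A; Y→B; Z→D.
Player 2's best replies: A→Z; B→W; C→X; D→Y; E→X.
Only (B, W) has each player best-responding; Nash payoffs (3, 9).
Player 2 earns 3 sequentially versus 9 at the Nash outcome: worse off.

worse off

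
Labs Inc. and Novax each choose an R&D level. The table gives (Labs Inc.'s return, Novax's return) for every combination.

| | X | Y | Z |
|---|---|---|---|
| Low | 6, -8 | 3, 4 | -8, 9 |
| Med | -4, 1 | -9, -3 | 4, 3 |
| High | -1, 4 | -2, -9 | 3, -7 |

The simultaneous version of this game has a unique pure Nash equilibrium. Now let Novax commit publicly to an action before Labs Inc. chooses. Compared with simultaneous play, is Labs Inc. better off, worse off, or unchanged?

worse off

Backward induction with Novax moving first.
- X → Labs Inc. plays Low (best of 6, -4, -1); Novax gets -8.
- Y → Labs Inc. plays Low (best of 3, -9, -2); Novax gets 4.
- Z → Labs Inc. plays Med (best of -8, 4, 3); Novax gets 3.
Among -8, 4, 3, the best is 4 at Y. Subgame-perfect outcome: (Low, Y) with payoffs (3, 4).
Now find the simultaneous Nash equilibrium.
Labs Inc.'s best replies: X→Low; Y→Low; Z→Med.
Novax's best replies: Low→Z; Med→Z; High→X.
Only (Med, Z) has each player best-responding; Nash payoffs (4, 3).
Labs Inc. earns 3 sequentially versus 4 at the Nash outcome: worse off.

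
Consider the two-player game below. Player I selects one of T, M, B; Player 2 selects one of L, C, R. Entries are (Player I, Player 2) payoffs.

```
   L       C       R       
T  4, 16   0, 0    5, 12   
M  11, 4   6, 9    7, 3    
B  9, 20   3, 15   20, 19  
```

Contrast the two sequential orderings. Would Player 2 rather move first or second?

second

If Player I leads: Player 2's best replies are T→L, M→C, B→L; Player I's induced payoffs 4, 6, 9; outcome (B, L), payoffs (9, 20).
If Player 2 leads: Player I's best replies are L→M, C→M, R→B; Player 2's induced payoffs 4, 9, 19; outcome (B, R), payoffs (20, 19).
Player 2 gets 19 moving first and 20 moving second, so Player 2 prefers to move second.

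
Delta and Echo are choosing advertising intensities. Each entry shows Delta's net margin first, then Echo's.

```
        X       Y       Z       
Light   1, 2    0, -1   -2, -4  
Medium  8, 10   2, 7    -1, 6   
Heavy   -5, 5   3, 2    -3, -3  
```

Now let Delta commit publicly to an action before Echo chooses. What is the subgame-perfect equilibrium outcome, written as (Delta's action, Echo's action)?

Work backward from Echo's decision.
- Light → Echo plays X (best of 2, -1, -4); Delta gets 1.
- Medium → Echo plays X (best of 10, 7, 6); Delta gets 8.
- Heavy → Echo plays X (best of 5, 2, -3); Delta gets -5.
Delta's induced payoffs are 1, 8, -5, so Delta commits to Medium. Subgame-perfect outcome: (Medium, X) with payoffs (8, 10).

(Medium, X)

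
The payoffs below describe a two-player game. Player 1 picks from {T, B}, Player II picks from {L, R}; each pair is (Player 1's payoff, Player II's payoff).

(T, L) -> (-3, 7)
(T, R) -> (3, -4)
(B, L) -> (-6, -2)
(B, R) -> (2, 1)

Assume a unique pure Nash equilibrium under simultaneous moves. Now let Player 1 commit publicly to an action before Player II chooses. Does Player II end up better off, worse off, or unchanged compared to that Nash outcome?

Backward induction with Player 1 moving first.
- T: Player II compares 7, -4 and picks L; Player 1 would get -3.
- B: Player II compares -2, 1 and picks R; Player 1 would get 2.
Maximizing over -3, 2, Player 1 chooses B. Subgame-perfect outcome: (B, R) with payoffs (2, 1).
For the simultaneous game, intersect best replies.
Player 1's best replies: L→T; R→T.
Player II's best replies: T→L; B→R.
The unique mutual best reply is (T, L), giving (-3, 7).
Player II earns 1 sequentially versus 7 at the Nash outcome: worse off.

worse off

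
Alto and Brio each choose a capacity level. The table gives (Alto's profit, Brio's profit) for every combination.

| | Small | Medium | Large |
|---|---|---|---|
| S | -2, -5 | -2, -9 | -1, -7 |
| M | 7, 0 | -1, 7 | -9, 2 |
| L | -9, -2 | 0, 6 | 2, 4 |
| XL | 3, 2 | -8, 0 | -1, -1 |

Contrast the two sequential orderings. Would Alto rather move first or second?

first

If Alto leads: Brio's best replies are S→Small, M→Medium, L→Medium, XL→Small; Alto's induced payoffs -2, -1, 0, 3; outcome (XL, Small), payoffs (3, 2).
If Brio leads: Alto's best replies are Small→M, Medium→L, Large→L; Brio's induced payoffs 0, 6, 4; outcome (L, Medium), payoffs (0, 6).
Alto gets 3 moving first and 0 moving second, so Alto prefers to move first.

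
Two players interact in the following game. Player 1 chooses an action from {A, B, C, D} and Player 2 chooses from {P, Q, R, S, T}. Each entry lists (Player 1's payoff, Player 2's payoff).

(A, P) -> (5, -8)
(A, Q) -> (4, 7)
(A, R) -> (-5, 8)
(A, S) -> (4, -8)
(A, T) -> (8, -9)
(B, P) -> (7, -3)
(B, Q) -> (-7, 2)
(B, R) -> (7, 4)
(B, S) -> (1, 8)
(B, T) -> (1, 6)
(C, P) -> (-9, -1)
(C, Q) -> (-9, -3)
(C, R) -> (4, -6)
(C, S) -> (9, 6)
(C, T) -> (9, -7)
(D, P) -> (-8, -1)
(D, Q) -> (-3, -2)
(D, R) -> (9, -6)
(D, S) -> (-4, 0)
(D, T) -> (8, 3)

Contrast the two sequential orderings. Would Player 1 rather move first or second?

first

If Player 1 leads: Player 2's best replies are A→R, B→S, C→S, D→T; Player 1's induced payoffs -5, 1, 9, 8; outcome (C, S), payoffs (9, 6).
If Player 2 leads: Player 1's best replies are P→B, Q→A, R→D, S→C, T→C; Player 2's induced payoffs -3, 7, -6, 6, -7; outcome (A, Q), payoffs (4, 7).
Player 1 gets 9 moving first and 4 moving second, so Player 1 prefers to move first.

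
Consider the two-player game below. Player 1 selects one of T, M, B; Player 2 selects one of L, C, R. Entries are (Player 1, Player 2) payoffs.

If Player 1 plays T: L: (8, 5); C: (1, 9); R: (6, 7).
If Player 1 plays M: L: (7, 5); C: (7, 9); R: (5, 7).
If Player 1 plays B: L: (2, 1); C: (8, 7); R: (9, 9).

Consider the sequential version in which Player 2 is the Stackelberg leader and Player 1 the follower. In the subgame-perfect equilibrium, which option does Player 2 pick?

Solve by backward induction (Player 2 leads).
- L: Player 1 compares 8, 7, 2 and picks T; Player 2 would get 5.
- C: Player 1 compares 1, 7, 8 and picks B; Player 2 would get 7.
- R: Player 1 compares 6, 5, 9 and picks B; Player 2 would get 9.
Player 2's induced payoffs are 5, 7, 9, so Player 2 commits to R. Subgame-perfect outcome: (B, R) with payoffs (9, 9).

R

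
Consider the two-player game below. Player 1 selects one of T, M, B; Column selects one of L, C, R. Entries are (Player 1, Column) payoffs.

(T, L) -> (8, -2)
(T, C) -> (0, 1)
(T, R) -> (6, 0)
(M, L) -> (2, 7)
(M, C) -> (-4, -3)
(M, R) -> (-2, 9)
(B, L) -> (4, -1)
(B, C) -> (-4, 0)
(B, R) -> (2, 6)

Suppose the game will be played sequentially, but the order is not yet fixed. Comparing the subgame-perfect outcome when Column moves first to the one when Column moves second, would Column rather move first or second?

If Player 1 leads: Column's best replies are T→C, M→R, B→R; Player 1's induced payoffs 0, -2, 2; outcome (B, R), payoffs (2, 6).
If Column leads: Player 1's best replies are L→T, C→T, R→T; Column's induced payoffs -2, 1, 0; outcome (T, C), payoffs (0, 1).
Column gets 1 moving first and 6 moving second, so Column prefers to move second.

second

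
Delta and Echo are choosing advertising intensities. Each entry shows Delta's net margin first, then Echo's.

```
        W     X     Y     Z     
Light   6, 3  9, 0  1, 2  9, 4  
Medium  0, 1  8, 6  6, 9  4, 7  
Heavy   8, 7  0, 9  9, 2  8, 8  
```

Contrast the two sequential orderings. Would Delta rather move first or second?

first

If Delta leads: Echo's best replies are Light→Z, Medium→Y, Heavy→X; Delta's induced payoffs 9, 6, 0; outcome (Light, Z), payoffs (9, 4).
If Echo leads: Delta's best replies are W→Heavy, X→Light, Y→Heavy, Z→Light; Echo's induced payoffs 7, 0, 2, 4; outcome (Heavy, W), payoffs (8, 7).
Delta gets 9 moving first and 8 moving second, so Delta prefers to move first.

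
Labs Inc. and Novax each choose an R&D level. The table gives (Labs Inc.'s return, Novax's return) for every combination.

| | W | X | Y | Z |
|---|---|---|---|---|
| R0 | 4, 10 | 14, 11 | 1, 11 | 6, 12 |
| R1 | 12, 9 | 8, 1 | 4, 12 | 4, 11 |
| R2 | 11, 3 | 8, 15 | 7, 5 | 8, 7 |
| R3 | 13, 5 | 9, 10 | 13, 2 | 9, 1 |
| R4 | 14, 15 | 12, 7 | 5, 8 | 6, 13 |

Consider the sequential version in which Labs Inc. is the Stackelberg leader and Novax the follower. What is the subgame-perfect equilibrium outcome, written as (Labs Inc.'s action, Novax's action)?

Novax best-responds to each possible Labs Inc. move:
- R0 → Novax plays Z (best of 10, 11, 11, 12); Labs Inc. gets 6.
- R1 → Novax plays Y (best of 9, 1, 12, 11); Labs Inc. gets 4.
- R2 → Novax plays X (best of 3, 15, 5, 7); Labs Inc. gets 8.
- R3 → Novax plays X (best of 5, 10, 2, 1); Labs Inc. gets 9.
- R4 → Novax plays W (best of 15, 7, 8, 13); Labs Inc. gets 14.
Maximizing over 6, 4, 8, 9, 14, Labs Inc. chooses R4. Subgame-perfect outcome: (R4, W) with payoffs (14, 15).

(R4, W)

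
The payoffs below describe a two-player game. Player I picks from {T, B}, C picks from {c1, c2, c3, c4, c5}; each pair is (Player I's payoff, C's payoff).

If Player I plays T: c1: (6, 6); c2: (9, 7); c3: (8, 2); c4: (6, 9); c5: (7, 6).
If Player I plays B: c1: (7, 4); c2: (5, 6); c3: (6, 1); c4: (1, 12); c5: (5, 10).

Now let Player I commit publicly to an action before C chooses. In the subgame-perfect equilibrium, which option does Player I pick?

Work backward from C's decision.
- T: BR = c4, leader payoff 6.
- B: BR = c4, leader payoff 1.
Player I's induced payoffs are 6, 1, so Player I commits to T. Subgame-perfect outcome: (T, c4) with payoffs (6, 9).

T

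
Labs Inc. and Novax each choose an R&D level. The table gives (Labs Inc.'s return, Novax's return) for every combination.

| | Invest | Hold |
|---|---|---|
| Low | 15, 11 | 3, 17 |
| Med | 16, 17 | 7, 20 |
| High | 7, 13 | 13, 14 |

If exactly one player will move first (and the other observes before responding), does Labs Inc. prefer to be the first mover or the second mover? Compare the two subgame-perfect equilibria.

If Labs Inc. leads: Novax's best replies are Low→Hold, Med→Hold, High→Hold; Labs Inc.'s induced payoffs 3, 7, 13; outcome (High, Hold), payoffs (13, 14).
If Novax leads: Labs Inc.'s best replies are Invest→Med, Hold→High; Novax's induced payoffs 17, 14; outcome (Med, Invest), payoffs (16, 17).
Labs Inc. gets 13 moving first and 16 moving second, so Labs Inc. prefers to move second.

second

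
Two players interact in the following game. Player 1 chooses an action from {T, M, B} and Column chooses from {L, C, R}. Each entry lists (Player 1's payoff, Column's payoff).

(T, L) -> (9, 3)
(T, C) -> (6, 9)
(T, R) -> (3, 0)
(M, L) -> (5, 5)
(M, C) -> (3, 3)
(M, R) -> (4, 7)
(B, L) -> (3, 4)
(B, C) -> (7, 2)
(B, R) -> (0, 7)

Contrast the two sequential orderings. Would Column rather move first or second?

If Player 1 leads: Column's best replies are T→C, M→R, B→R; Player 1's induced payoffs 6, 4, 0; outcome (T, C), payoffs (6, 9).
If Column leads: Player 1's best replies are L→T, C→B, R→M; Column's induced payoffs 3, 2, 7; outcome (M, R), payoffs (4, 7).
Column gets 7 moving first and 9 moving second, so Column prefers to move second.

second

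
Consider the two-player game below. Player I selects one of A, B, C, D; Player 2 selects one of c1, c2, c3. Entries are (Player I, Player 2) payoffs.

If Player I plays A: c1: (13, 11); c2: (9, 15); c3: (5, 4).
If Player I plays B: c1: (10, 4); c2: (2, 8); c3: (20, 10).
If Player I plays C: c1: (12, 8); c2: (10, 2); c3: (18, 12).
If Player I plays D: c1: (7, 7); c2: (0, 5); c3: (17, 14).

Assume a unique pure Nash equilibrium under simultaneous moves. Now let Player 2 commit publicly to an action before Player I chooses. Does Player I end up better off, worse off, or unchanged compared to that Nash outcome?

worse off

Player I best-responds to each possible Player 2 move:
- c1: BR = A, leader payoff 11.
- c2: BR = C, leader payoff 2.
- c3: BR = B, leader payoff 10.
Player 2's induced payoffs are 11, 2, 10, so Player 2 commits to c1. Subgame-perfect outcome: (A, c1) with payoffs (13, 11).
Under simultaneous play:
Player I's best replies: c1→A; c2→C; c3→B.
Player 2's best replies: A→c2; B→c3; C→c3; D→c3.
Only (B, c3) has each player best-responding; Nash payoffs (20, 10).
Player I earns 13 sequentially versus 20 at the Nash outcome: worse off.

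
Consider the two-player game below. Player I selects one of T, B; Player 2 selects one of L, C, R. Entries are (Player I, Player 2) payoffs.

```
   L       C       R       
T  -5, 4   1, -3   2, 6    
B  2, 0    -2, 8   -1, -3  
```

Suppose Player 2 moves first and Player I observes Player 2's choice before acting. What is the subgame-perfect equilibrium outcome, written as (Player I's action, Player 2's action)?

Solve by backward induction (Player 2 leads).
- L: Player I compares -5, 2 and picks B; Player 2 would get 0.
- C: Player I compares 1, -2 and picks T; Player 2 would get -3.
- R: Player I compares 2, -1 and picks T; Player 2 would get 6.
Maximizing over 0, -3, 6, Player 2 chooses R. Subgame-perfect outcome: (T, R) with payoffs (2, 6).

(T, R)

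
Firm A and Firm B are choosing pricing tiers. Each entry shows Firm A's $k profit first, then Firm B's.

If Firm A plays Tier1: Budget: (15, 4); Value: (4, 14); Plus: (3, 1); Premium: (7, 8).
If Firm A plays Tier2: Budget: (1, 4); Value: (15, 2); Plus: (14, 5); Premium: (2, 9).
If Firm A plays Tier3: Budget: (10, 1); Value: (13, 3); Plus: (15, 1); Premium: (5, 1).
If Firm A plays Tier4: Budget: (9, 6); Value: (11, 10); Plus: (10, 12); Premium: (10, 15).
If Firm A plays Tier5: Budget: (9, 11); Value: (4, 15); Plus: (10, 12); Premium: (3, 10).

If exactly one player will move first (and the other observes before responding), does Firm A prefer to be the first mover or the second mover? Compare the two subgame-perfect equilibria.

first

If Firm A leads: Firm B's best replies are Tier1→Value, Tier2→Premium, Tier3→Value, Tier4→Premium, Tier5→Value; Firm A's induced payoffs 4, 2, 13, 10, 4; outcome (Tier3, Value), payoffs (13, 3).
If Firm B leads: Firm A's best replies are Budget→Tier1, Value→Tier2, Plus→Tier3, Premium→Tier4; Firm B's induced payoffs 4, 2, 1, 15; outcome (Tier4, Premium), payoffs (10, 15).
Firm A gets 13 moving first and 10 moving second, so Firm A prefers to move first.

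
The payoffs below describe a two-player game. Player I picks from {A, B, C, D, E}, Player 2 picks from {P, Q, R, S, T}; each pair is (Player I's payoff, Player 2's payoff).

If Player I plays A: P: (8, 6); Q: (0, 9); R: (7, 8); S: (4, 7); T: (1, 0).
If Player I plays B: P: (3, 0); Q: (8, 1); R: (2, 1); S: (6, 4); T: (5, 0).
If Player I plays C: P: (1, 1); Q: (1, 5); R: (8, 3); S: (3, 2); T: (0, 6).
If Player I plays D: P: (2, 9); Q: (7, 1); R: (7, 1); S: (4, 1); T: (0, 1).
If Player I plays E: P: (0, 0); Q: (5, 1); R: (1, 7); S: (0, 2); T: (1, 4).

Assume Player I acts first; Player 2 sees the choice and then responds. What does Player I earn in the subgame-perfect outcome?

6

Player 2 best-responds to each possible Player I move:
- A → Player 2 plays Q (best of 6, 9, 8, 7, 0); Player I gets 0.
- B → Player 2 plays S (best of 0, 1, 1, 4, 0); Player I gets 6.
- C → Player 2 plays T (best of 1, 5, 3, 2, 6); Player I gets 0.
- D → Player 2 plays P (best of 9, 1, 1, 1, 1); Player I gets 2.
- E → Player 2 plays R (best of 0, 1, 7, 2, 4); Player I gets 1.
Among 0, 6, 0, 2, 1, the best is 6 at B. Subgame-perfect outcome: (B, S) with payoffs (6, 4).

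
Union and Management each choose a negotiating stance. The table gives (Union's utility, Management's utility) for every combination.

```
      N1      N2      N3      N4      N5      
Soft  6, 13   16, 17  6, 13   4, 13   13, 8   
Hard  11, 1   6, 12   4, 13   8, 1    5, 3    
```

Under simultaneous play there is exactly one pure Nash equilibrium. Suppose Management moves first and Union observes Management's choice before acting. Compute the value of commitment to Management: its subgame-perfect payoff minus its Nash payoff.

Solve by backward induction (Management leads).
- N1 → Union plays Hard (best of 6, 11); Management gets 1.
- N2 → Union plays Soft (best of 16, 6); Management gets 17.
- N3 → Union plays Soft (best of 6, 4); Management gets 13.
- N4 → Union plays Hard (best of 4, 8); Management gets 1.
- N5 → Union plays Soft (best of 13, 5); Management gets 8.
Management's induced payoffs are 1, 17, 13, 1, 8, so Management commits to N2. Subgame-perfect outcome: (Soft, N2) with payoffs (16, 17).
Under simultaneous play:
Union's best replies: N1→Hard; N2→Soft; N3→Soft; N4→Hard; N5→Soft.
Management's best replies: Soft→N2; Hard→N3.
Only (Soft, N2) has each player best-responding; Nash payoffs (16, 17).
Management's commitment gain: 17 − 17 = 0.

0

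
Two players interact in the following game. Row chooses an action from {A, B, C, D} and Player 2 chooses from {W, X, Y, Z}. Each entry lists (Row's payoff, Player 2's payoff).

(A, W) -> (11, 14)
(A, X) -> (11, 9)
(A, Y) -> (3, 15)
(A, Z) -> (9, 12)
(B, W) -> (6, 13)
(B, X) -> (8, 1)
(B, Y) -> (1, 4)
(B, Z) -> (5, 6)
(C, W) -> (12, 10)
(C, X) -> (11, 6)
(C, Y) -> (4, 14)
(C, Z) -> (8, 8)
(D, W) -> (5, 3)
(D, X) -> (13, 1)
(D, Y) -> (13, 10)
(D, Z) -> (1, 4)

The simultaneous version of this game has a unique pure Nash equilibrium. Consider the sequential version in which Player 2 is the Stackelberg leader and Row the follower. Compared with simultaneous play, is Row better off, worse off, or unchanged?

worse off

Work backward from Row's decision.
- W: BR = C, leader payoff 10.
- X: BR = D, leader payoff 1.
- Y: BR = D, leader payoff 10.
- Z: BR = A, leader payoff 12.
Player 2's induced payoffs are 10, 1, 10, 12, so Player 2 commits to Z. Subgame-perfect outcome: (A, Z) with payoffs (9, 12).
Under simultaneous play:
Row's best replies: W→C; X→D; Y→D; Z→A.
Player 2's best replies: A→Y; B→W; C→Y; D→Y.
The unique mutual best reply is (D, Y), giving (13, 10).
Row earns 9 sequentially versus 13 at the Nash outcome: worse off.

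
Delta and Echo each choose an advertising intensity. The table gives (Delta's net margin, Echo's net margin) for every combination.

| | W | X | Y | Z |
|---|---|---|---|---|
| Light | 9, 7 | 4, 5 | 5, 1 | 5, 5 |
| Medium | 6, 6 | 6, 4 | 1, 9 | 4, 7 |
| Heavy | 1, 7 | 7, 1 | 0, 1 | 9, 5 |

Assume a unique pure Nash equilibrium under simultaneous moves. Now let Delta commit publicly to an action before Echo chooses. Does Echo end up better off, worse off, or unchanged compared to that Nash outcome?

Solve by backward induction (Delta leads).
- Light: BR = W, leader payoff 9.
- Medium: BR = Y, leader payoff 1.
- Heavy: BR = W, leader payoff 1.
Maximizing over 9, 1, 1, Delta chooses Light. Subgame-perfect outcome: (Light, W) with payoffs (9, 7).
Now find the simultaneous Nash equilibrium.
Delta's best replies: W→Light; X→Heavy; Y→Light; Z→Heavy.
Echo's best replies: Light→W; Medium→Y; Heavy→W.
The unique mutual best reply is (Light, W), giving (9, 7).
Echo earns 7 sequentially versus 7 at the Nash outcome: unchanged.

unchanged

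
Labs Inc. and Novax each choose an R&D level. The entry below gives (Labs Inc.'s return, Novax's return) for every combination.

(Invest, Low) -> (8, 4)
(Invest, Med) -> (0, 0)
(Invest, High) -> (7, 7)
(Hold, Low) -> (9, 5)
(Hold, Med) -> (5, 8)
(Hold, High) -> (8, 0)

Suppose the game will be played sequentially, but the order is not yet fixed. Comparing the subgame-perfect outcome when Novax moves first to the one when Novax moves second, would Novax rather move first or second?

If Labs Inc. leads: Novax's best replies are Invest→High, Hold→Med; Labs Inc.'s induced payoffs 7, 5; outcome (Invest, High), payoffs (7, 7).
If Novax leads: Labs Inc.'s best replies are Low→Hold, Med→Hold, High→Hold; Novax's induced payoffs 5, 8, 0; outcome (Hold, Med), payoffs (5, 8).
Novax gets 8 moving first and 7 moving second, so Novax prefers to move first.

first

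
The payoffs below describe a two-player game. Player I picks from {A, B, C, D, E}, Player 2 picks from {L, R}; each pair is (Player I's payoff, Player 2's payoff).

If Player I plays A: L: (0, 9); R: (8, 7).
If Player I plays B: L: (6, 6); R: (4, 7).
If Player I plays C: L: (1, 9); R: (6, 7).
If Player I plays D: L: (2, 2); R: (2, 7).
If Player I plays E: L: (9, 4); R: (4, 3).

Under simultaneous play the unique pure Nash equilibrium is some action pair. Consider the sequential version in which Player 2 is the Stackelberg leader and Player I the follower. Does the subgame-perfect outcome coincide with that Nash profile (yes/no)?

no

Backward induction with Player 2 moving first.
- L: Player I compares 0, 6, 1, 2, 9 and picks E; Player 2 would get 4.
- R: Player I compares 8, 4, 6, 2, 4 and picks A; Player 2 would get 7.
Maximizing over 4, 7, Player 2 chooses R. Subgame-perfect outcome: (A, R) with payoffs (8, 7).
For the simultaneous game, intersect best replies.
Player I's best replies: L→E; R→A.
Player 2's best replies: A→L; B→R; C→L; D→R; E→L.
Only (E, L) has each player best-responding; Nash payoffs (9, 4).
Sequential outcome (A, R) differs from the Nash profile (E, L).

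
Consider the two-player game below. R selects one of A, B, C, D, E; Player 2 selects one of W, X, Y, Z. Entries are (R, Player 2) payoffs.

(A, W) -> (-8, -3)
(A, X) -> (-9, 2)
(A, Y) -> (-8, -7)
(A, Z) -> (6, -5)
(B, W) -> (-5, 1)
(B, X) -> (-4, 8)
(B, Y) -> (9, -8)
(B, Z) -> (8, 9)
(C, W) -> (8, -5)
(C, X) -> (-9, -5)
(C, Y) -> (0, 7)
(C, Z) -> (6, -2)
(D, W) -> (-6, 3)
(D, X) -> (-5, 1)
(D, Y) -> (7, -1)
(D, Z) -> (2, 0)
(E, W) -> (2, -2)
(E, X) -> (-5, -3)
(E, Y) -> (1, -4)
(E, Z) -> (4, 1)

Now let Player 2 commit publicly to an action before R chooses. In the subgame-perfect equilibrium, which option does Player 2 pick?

R best-responds to each possible Player 2 move:
- W: R compares -8, -5, 8, -6, 2 and picks C; Player 2 would get -5.
- X: R compares -9, -4, -9, -5, -5 and picks B; Player 2 would get 8.
- Y: R compares -8, 9, 0, 7, 1 and picks B; Player 2 would get -8.
- Z: R compares 6, 8, 6, 2, 4 and picks B; Player 2 would get 9.
Among -5, 8, -8, 9, the best is 9 at Z. Subgame-perfect outcome: (B, Z) with payoffs (8, 9).

Z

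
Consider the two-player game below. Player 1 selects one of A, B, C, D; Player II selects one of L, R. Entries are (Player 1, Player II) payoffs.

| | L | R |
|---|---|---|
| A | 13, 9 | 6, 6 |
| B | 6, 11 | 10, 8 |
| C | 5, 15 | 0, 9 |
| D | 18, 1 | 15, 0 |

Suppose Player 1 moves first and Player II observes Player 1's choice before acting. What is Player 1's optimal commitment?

D

Backward induction with Player 1 moving first.
- A: Player II compares 9, 6 and picks L; Player 1 would get 13.
- B: Player II compares 11, 8 and picks L; Player 1 would get 6.
- C: Player II compares 15, 9 and picks L; Player 1 would get 5.
- D: Player II compares 1, 0 and picks L; Player 1 would get 18.
Maximizing over 13, 6, 5, 18, Player 1 chooses D. Subgame-perfect outcome: (D, L) with payoffs (18, 1).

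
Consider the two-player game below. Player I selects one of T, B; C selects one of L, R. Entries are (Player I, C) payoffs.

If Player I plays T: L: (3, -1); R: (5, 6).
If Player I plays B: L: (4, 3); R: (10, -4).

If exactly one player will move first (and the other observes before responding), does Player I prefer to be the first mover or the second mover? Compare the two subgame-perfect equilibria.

first

If Player I leads: C's best replies are T→R, B→L; Player I's induced payoffs 5, 4; outcome (T, R), payoffs (5, 6).
If C leads: Player I's best replies are L→B, R→B; C's induced payoffs 3, -4; outcome (B, L), payoffs (4, 3).
Player I gets 5 moving first and 4 moving second, so Player I prefers to move first.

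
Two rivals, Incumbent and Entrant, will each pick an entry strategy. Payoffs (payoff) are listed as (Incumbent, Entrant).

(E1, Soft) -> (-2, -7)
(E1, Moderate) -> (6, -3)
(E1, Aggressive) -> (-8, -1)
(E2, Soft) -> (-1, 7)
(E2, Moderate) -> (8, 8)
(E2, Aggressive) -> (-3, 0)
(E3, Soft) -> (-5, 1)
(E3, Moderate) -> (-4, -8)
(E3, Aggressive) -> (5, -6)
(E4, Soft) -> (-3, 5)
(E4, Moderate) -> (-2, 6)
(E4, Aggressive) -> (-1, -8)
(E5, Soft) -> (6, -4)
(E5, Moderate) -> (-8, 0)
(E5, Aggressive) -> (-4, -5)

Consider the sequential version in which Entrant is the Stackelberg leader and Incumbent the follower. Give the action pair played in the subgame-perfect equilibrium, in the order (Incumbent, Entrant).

Work backward from Incumbent's decision.
- Soft → Incumbent plays E5 (best of -2, -1, -5, -3, 6); Entrant gets -4.
- Moderate → Incumbent plays E2 (best of 6, 8, -4, -2, -8); Entrant gets 8.
- Aggressive → Incumbent plays E3 (best of -8, -3, 5, -1, -4); Entrant gets -6.
Entrant's induced payoffs are -4, 8, -6, so Entrant commits to Moderate. Subgame-perfect outcome: (E2, Moderate) with payoffs (8, 8).

(E2, Moderate)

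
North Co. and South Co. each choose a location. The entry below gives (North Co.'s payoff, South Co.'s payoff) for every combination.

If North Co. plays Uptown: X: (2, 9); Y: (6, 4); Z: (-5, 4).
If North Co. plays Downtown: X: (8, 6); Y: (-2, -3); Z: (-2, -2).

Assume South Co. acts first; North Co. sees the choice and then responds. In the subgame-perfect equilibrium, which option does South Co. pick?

X

Work backward from North Co.'s decision.
- X → North Co. plays Downtown (best of 2, 8); South Co. gets 6.
- Y → North Co. plays Uptown (best of 6, -2); South Co. gets 4.
- Z → North Co. plays Downtown (best of -5, -2); South Co. gets -2.
Maximizing over 6, 4, -2, South Co. chooses X. Subgame-perfect outcome: (Downtown, X) with payoffs (8, 6).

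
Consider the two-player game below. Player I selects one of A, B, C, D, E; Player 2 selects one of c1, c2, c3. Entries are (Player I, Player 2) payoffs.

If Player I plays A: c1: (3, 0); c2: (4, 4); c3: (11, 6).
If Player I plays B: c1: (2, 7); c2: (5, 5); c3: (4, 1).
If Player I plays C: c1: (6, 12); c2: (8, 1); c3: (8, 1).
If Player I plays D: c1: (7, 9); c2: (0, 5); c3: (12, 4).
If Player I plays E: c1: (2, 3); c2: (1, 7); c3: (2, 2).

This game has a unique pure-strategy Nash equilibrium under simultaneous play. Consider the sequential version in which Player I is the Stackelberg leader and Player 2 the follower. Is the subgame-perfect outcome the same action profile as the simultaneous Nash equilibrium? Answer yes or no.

no

Player 2 best-responds to each possible Player I move:
- A → Player 2 plays c3 (best of 0, 4, 6); Player I gets 11.
- B → Player 2 plays c1 (best of 7, 5, 1); Player I gets 2.
- C → Player 2 plays c1 (best of 12, 1, 1); Player I gets 6.
- D → Player 2 plays c1 (best of 9, 5, 4); Player I gets 7.
- E → Player 2 plays c2 (best of 3, 7, 2); Player I gets 1.
Among 11, 2, 6, 7, 1, the best is 11 at A. Subgame-perfect outcome: (A, c3) with payoffs (11, 6).
Under simultaneous play:
Player I's best replies: c1→D; c2→C; c3→D.
Player 2's best replies: A→c3; B→c1; C→c1; D→c1; E→c2.
Only (D, c1) has each player best-responding; Nash payoffs (7, 9).
Sequential outcome (A, c3) differs from the Nash profile (D, c1).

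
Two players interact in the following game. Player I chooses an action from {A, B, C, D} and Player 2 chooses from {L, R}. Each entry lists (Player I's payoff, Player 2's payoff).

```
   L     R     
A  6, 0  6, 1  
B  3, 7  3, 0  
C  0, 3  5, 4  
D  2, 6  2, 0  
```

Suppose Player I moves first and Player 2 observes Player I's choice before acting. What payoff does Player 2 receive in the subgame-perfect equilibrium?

1

Work backward from Player 2's decision.
- A: Player 2 compares 0, 1 and picks R; Player I would get 6.
- B: Player 2 compares 7, 0 and picks L; Player I would get 3.
- C: Player 2 compares 3, 4 and picks R; Player I would get 5.
- D: Player 2 compares 6, 0 and picks L; Player I would get 2.
Player I's induced payoffs are 6, 3, 5, 2, so Player I commits to A. Subgame-perfect outcome: (A, R) with payoffs (6, 1).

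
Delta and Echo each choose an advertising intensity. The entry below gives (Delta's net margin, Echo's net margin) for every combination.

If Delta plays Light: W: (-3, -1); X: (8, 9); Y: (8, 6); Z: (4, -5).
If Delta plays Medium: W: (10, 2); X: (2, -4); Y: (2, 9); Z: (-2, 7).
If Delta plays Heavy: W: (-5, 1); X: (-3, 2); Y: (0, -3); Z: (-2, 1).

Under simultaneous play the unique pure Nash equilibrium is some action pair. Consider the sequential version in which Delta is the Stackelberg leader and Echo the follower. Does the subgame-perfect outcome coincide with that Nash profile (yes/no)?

yes

Solve by backward induction (Delta leads).
- Light → Echo plays X (best of -1, 9, 6, -5); Delta gets 8.
- Medium → Echo plays Y (best of 2, -4, 9, 7); Delta gets 2.
- Heavy → Echo plays X (best of 1, 2, -3, 1); Delta gets -3.
Among 8, 2, -3, the best is 8 at Light. Subgame-perfect outcome: (Light, X) with payoffs (8, 9).
Under simultaneous play:
Delta's best replies: W→Medium; X→Light; Y→Light; Z→Light.
Echo's best replies: Light→X; Medium→Y; Heavy→X.
The unique mutual best reply is (Light, X), giving (8, 9).
Sequential outcome (Light, X) coincides with the Nash profile (Light, X).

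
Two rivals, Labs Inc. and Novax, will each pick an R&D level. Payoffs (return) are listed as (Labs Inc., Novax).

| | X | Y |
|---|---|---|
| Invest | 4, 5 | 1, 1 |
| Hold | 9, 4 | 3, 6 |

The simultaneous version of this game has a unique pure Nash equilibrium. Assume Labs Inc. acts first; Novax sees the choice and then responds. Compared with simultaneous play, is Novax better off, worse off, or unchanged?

worse off

Backward induction with Labs Inc. moving first.
- Invest: Novax compares 5, 1 and picks X; Labs Inc. would get 4.
- Hold: Novax compares 4, 6 and picks Y; Labs Inc. would get 3.
Labs Inc.'s induced payoffs are 4, 3, so Labs Inc. commits to Invest. Subgame-perfect outcome: (Invest, X) with payoffs (4, 5).
For the simultaneous game, intersect best replies.
Labs Inc.'s best replies: X→Hold; Y→Hold.
Novax's best replies: Invest→X; Hold→Y.
The unique mutual best reply is (Hold, Y), giving (3, 6).
Novax earns 5 sequentially versus 6 at the Nash outcome: worse off.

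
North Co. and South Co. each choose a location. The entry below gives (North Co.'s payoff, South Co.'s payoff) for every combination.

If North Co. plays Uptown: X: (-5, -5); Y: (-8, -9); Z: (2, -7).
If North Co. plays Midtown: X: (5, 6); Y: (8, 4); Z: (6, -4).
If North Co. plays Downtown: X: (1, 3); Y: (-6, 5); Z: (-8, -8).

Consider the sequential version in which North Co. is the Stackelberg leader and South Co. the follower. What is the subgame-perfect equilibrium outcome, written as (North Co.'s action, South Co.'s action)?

(Midtown, X)

Work backward from South Co.'s decision.
- Uptown: South Co. compares -5, -9, -7 and picks X; North Co. would get -5.
- Midtown: South Co. compares 6, 4, -4 and picks X; North Co. would get 5.
- Downtown: South Co. compares 3, 5, -8 and picks Y; North Co. would get -6.
North Co.'s induced payoffs are -5, 5, -6, so North Co. commits to Midtown. Subgame-perfect outcome: (Midtown, X) with payoffs (5, 6).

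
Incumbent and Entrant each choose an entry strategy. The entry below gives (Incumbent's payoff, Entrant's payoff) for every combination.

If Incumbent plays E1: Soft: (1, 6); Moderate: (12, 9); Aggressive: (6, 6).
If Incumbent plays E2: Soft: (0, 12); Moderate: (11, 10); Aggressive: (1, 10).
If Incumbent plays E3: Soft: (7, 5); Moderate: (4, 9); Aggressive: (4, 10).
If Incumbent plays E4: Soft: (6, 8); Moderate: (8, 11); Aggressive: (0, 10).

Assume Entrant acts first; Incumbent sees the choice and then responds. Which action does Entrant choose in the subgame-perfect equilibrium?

Moderate

Incumbent best-responds to each possible Entrant move:
- Soft: BR = E3, leader payoff 5.
- Moderate: BR = E1, leader payoff 9.
- Aggressive: BR = E1, leader payoff 6.
Entrant's induced payoffs are 5, 9, 6, so Entrant commits to Moderate. Subgame-perfect outcome: (E1, Moderate) with payoffs (12, 9).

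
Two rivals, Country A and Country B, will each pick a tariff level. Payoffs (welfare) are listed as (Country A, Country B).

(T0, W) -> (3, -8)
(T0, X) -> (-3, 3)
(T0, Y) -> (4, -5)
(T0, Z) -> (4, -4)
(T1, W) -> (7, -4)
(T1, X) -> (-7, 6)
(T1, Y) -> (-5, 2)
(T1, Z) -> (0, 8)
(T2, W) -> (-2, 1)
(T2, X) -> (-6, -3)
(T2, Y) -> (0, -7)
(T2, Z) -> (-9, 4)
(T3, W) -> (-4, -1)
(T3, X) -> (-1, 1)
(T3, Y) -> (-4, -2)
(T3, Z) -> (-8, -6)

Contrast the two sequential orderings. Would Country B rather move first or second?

If Country A leads: Country B's best replies are T0→X, T1→Z, T2→Z, T3→X; Country A's induced payoffs -3, 0, -9, -1; outcome (T1, Z), payoffs (0, 8).
If Country B leads: Country A's best replies are W→T1, X→T3, Y→T0, Z→T0; Country B's induced payoffs -4, 1, -5, -4; outcome (T3, X), payoffs (-1, 1).
Country B gets 1 moving first and 8 moving second, so Country B prefers to move second.

second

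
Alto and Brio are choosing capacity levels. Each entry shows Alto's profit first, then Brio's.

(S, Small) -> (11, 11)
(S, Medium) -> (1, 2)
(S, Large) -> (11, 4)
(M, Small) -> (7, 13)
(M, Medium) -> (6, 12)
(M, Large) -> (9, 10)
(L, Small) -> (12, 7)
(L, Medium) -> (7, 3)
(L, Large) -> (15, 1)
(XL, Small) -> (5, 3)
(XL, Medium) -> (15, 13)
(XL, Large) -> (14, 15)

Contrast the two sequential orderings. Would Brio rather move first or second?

If Alto leads: Brio's best replies are S→Small, M→Small, L→Small, XL→Large; Alto's induced payoffs 11, 7, 12, 14; outcome (XL, Large), payoffs (14, 15).
If Brio leads: Alto's best replies are Small→L, Medium→XL, Large→L; Brio's induced payoffs 7, 13, 1; outcome (XL, Medium), payoffs (15, 13).
Brio gets 13 moving first and 15 moving second, so Brio prefers to move second.

second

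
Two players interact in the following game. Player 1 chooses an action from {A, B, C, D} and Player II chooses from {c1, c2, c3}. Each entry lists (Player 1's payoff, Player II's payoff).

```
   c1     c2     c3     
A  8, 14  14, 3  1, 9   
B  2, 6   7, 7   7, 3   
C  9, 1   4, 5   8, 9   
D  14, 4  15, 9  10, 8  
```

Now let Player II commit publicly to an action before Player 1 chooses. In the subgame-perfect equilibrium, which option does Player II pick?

c2

Work backward from Player 1's decision.
- c1 → Player 1 plays D (best of 8, 2, 9, 14); Player II gets 4.
- c2 → Player 1 plays D (best of 14, 7, 4, 15); Player II gets 9.
- c3 → Player 1 plays D (best of 1, 7, 8, 10); Player II gets 8.
Maximizing over 4, 9, 8, Player II chooses c2. Subgame-perfect outcome: (D, c2) with payoffs (15, 9).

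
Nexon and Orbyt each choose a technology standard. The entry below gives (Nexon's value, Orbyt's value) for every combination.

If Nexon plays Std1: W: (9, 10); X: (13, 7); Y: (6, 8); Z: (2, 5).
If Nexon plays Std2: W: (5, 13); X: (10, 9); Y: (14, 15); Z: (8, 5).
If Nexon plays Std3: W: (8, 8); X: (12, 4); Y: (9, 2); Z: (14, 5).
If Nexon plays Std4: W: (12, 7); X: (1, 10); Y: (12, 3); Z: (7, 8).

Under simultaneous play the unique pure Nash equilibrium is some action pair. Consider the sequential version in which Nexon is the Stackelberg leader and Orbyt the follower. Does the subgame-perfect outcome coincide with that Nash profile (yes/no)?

Orbyt best-responds to each possible Nexon move:
- Std1: BR = W, leader payoff 9.
- Std2: BR = Y, leader payoff 14.
- Std3: BR = W, leader payoff 8.
- Std4: BR = X, leader payoff 1.
Nexon's induced payoffs are 9, 14, 8, 1, so Nexon commits to Std2. Subgame-perfect outcome: (Std2, Y) with payoffs (14, 15).
Now find the simultaneous Nash equilibrium.
Nexon's best replies: W→Std4; X→Std1; Y→Std2; Z→Std3.
Orbyt's best replies: Std1→W; Std2→Y; Std3→W; Std4→X.
Only (Std2, Y) has each player best-responding; Nash payoffs (14, 15).
Sequential outcome (Std2, Y) coincides with the Nash profile (Std2, Y).

yes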